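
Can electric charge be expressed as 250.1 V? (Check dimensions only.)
No

electric charge has SI base units: A * s
V does NOT reduce to A * s; a valid unit for electric charge would be e.g. C.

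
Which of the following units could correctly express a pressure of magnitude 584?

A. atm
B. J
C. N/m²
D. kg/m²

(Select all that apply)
A, C

pressure has SI base units: kg / (m * s^2)

Checking each option against kg / (m * s^2):
  A. atm: ✓ matches
  B. J: ✗ does not match
  C. N/m²: ✓ matches
  D. kg/m²: ✗ does not match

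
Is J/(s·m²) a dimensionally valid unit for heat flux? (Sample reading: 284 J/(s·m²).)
Yes

heat flux has SI base units: kg / s^3
J/(s·m²) reduces to the same SI base units, so it is a valid unit for heat flux.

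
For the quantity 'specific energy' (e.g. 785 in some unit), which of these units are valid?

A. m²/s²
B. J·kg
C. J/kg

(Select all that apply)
A, C

specific energy has SI base units: m^2 / s^2

Checking each option against m^2 / s^2:
  A. m²/s²: ✓ matches
  B. J·kg: ✗ does not match
  C. J/kg: ✓ matches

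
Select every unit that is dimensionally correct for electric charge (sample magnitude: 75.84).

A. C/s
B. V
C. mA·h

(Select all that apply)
C

electric charge has SI base units: A * s

Checking each option against A * s:
  A. C/s: ✗ does not match
  B. V: ✗ does not match
  C. mA·h: ✓ matches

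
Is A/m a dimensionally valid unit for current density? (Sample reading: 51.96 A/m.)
No

current density has SI base units: A / m^2
A/m does NOT reduce to A / m^2; a valid unit for current density would be e.g. A/m².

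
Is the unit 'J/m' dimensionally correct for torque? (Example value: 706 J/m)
No

torque has SI base units: kg * m^2 / s^2
J/m does NOT reduce to kg * m^2 / s^2; a valid unit for torque would be e.g. N·m.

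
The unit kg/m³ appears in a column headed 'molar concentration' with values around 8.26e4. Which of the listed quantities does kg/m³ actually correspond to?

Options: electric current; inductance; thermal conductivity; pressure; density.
density

molar concentration should have units dimensionally equivalent to mol / m^3 (e.g. mol/m³).
The given unit 'kg/m³' reduces to kg / m^3. Of the listed options, that is the dimensionality of density.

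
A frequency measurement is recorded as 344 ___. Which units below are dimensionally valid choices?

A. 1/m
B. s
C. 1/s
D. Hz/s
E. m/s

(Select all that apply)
C

frequency has SI base units: 1 / s

Checking each option against 1 / s:
  A. 1/m: ✗ does not match
  B. s: ✗ does not match
  C. 1/s: ✓ matches
  D. Hz/s: ✗ does not match
  E. m/s: ✗ does not match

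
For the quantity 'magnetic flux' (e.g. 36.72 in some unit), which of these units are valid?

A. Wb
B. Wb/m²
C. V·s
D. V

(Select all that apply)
A, C

magnetic flux has SI base units: kg * m^2 / (A * s^2)

Checking each option against kg * m^2 / (A * s^2):
  A. Wb: ✓ matches
  B. Wb/m²: ✗ does not match
  C. V·s: ✓ matches
  D. V: ✗ does not match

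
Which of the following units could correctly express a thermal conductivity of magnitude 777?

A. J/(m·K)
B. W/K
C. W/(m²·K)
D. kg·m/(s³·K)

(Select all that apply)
D

thermal conductivity has SI base units: kg * m / (s^3 * K)

Checking each option against kg * m / (s^3 * K):
  A. J/(m·K): ✗ does not match
  B. W/K: ✗ does not match
  C. W/(m²·K): ✗ does not match
  D. kg·m/(s³·K): ✓ matches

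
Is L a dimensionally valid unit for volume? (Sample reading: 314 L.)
Yes

volume has SI base units: m^3
L reduces to the same SI base units, so it is a valid unit for volume.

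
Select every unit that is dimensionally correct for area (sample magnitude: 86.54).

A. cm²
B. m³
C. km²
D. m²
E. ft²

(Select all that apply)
A, C, D, E

area has SI base units: m^2

Checking each option against m^2:
  A. cm²: ✓ matches
  B. m³: ✗ does not match
  C. km²: ✓ matches
  D. m²: ✓ matches
  E. ft²: ✓ matches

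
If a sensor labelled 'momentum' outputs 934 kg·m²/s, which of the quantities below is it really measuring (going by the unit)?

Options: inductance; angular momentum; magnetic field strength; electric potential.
angular momentum

momentum should have units dimensionally equivalent to kg * m / s (e.g. kg·m/s).
The given unit 'kg·m²/s' reduces to kg * m^2 / s. Of the listed options, that is the dimensionality of angular momentum.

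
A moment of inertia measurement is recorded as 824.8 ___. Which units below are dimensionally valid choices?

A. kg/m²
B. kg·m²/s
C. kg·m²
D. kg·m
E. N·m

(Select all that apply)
C

moment of inertia has SI base units: kg * m^2

Checking each option against kg * m^2:
  A. kg/m²: ✗ does not match
  B. kg·m²/s: ✗ does not match
  C. kg·m²: ✓ matches
  D. kg·m: ✗ does not match
  E. N·m: ✗ does not match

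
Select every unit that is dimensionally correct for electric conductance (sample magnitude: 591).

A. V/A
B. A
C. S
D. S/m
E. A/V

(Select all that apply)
C, E

electric conductance has SI base units: A^2 * s^3 / (kg * m^2)

Checking each option against A^2 * s^3 / (kg * m^2):
  A. V/A: ✗ does not match
  B. A: ✗ does not match
  C. S: ✓ matches
  D. S/m: ✗ does not match
  E. A/V: ✓ matches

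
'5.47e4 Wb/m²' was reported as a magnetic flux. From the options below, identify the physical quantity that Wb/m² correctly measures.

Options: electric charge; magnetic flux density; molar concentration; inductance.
magnetic flux density

magnetic flux should have units dimensionally equivalent to kg * m^2 / (A * s^2) (e.g. Wb).
The given unit 'Wb/m²' reduces to kg / (A * s^2). Of the listed options, that is the dimensionality of magnetic flux density.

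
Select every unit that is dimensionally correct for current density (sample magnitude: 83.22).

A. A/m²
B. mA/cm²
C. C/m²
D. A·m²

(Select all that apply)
A, B

current density has SI base units: A / m^2

Checking each option against A / m^2:
  A. A/m²: ✓ matches
  B. mA/cm²: ✓ matches
  C. C/m²: ✗ does not match
  D. A·m²: ✗ does not match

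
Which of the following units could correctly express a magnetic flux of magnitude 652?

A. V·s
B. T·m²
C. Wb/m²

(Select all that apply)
A, B

magnetic flux has SI base units: kg * m^2 / (A * s^2)

Checking each option against kg * m^2 / (A * s^2):
  A. V·s: ✓ matches
  B. T·m²: ✓ matches
  C. Wb/m²: ✗ does not match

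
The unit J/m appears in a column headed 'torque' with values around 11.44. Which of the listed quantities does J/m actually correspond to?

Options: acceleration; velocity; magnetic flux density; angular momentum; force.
force

torque should have units dimensionally equivalent to kg * m^2 / s^2 (e.g. N·m).
The given unit 'J/m' reduces to kg * m / s^2. Of the listed options, that is the dimensionality of force.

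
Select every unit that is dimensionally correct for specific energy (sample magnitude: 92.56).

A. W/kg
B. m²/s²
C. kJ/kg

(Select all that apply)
B, C

specific energy has SI base units: m^2 / s^2

Checking each option against m^2 / s^2:
  A. W/kg: ✗ does not match
  B. m²/s²: ✓ matches
  C. kJ/kg: ✓ matches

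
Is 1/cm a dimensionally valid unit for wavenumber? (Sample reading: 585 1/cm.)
Yes

wavenumber has SI base units: 1 / m
1/cm reduces to the same SI base units, so it is a valid unit for wavenumber.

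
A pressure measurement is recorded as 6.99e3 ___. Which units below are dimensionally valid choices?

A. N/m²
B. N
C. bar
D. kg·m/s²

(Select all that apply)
A, C

pressure has SI base units: kg / (m * s^2)

Checking each option against kg / (m * s^2):
  A. N/m²: ✓ matches
  B. N: ✗ does not match
  C. bar: ✓ matches
  D. kg·m/s²: ✗ does not match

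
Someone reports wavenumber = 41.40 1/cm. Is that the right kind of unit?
Yes

wavenumber has SI base units: 1 / m
1/cm reduces to the same SI base units, so it is a valid unit for wavenumber.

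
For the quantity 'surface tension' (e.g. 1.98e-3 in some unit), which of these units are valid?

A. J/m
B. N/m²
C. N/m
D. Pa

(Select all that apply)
C

surface tension has SI base units: kg / s^2

Checking each option against kg / s^2:
  A. J/m: ✗ does not match
  B. N/m²: ✗ does not match
  C. N/m: ✓ matches
  D. Pa: ✗ does not match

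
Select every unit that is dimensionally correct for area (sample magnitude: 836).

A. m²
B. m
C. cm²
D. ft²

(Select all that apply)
A, C, D

area has SI base units: m^2

Checking each option against m^2:
  A. m²: ✓ matches
  B. m: ✗ does not match
  C. cm²: ✓ matches
  D. ft²: ✓ matches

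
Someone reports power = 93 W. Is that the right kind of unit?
Yes

power has SI base units: kg * m^2 / s^3
W reduces to the same SI base units, so it is a valid unit for power.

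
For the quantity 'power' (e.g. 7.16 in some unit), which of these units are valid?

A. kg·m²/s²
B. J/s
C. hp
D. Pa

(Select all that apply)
B, C

power has SI base units: kg * m^2 / s^3

Checking each option against kg * m^2 / s^3:
  A. kg·m²/s²: ✗ does not match
  B. J/s: ✓ matches
  C. hp: ✓ matches
  D. Pa: ✗ does not match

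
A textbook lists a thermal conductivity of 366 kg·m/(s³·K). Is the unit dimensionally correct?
Yes

thermal conductivity has SI base units: kg * m / (s^3 * K)
kg·m/(s³·K) reduces to the same SI base units, so it is a valid unit for thermal conductivity.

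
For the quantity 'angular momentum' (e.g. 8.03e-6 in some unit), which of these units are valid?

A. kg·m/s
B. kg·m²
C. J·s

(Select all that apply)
C

angular momentum has SI base units: kg * m^2 / s

Checking each option against kg * m^2 / s:
  A. kg·m/s: ✗ does not match
  B. kg·m²: ✗ does not match
  C. J·s: ✓ matches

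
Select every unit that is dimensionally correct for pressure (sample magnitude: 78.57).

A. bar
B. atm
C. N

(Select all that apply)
A, B

pressure has SI base units: kg / (m * s^2)

Checking each option against kg / (m * s^2):
  A. bar: ✓ matches
  B. atm: ✓ matches
  C. N: ✗ does not match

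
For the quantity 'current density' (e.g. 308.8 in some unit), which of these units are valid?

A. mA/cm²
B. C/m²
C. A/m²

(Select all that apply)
A, C

current density has SI base units: A / m^2

Checking each option against A / m^2:
  A. mA/cm²: ✓ matches
  B. C/m²: ✗ does not match
  C. A/m²: ✓ matches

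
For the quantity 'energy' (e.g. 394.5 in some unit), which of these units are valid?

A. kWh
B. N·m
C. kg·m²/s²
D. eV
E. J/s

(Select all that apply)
A, B, C, D

energy has SI base units: kg * m^2 / s^2

Checking each option against kg * m^2 / s^2:
  A. kWh: ✓ matches
  B. N·m: ✓ matches
  C. kg·m²/s²: ✓ matches
  D. eV: ✓ matches
  E. J/s: ✗ does not match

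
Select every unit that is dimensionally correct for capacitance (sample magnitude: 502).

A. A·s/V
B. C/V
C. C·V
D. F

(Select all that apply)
A, B, D

capacitance has SI base units: A^2 * s^4 / (kg * m^2)

Checking each option against A^2 * s^4 / (kg * m^2):
  A. A·s/V: ✓ matches
  B. C/V: ✓ matches
  C. C·V: ✗ does not match
  D. F: ✓ matches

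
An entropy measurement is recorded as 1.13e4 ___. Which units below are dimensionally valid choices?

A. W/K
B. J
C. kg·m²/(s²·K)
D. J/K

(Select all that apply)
C, D

entropy has SI base units: kg * m^2 / (s^2 * K)

Checking each option against kg * m^2 / (s^2 * K):
  A. W/K: ✗ does not match
  B. J: ✗ does not match
  C. kg·m²/(s²·K): ✓ matches
  D. J/K: ✓ matches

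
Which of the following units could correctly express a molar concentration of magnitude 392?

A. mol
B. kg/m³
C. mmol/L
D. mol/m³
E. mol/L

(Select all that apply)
C, D, E

molar concentration has SI base units: mol / m^3

Checking each option against mol / m^3:
  A. mol: ✗ does not match
  B. kg/m³: ✗ does not match
  C. mmol/L: ✓ matches
  D. mol/m³: ✓ matches
  E. mol/L: ✓ matches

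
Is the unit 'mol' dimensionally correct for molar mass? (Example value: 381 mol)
No

molar mass has SI base units: kg / mol
mol does NOT reduce to kg / mol; a valid unit for molar mass would be e.g. kg/mol.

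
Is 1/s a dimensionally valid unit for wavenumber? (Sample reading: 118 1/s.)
No

wavenumber has SI base units: 1 / m
1/s does NOT reduce to 1 / m; a valid unit for wavenumber would be e.g. 1/m.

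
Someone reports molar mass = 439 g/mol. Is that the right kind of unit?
Yes

molar mass has SI base units: kg / mol
g/mol reduces to the same SI base units, so it is a valid unit for molar mass.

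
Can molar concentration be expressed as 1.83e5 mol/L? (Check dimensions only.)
Yes

molar concentration has SI base units: mol / m^3
mol/L reduces to the same SI base units, so it is a valid unit for molar concentration.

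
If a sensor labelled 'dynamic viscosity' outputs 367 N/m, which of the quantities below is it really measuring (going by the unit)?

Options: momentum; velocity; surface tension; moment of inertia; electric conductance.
surface tension

dynamic viscosity should have units dimensionally equivalent to kg / (m * s) (e.g. Pa·s).
The given unit 'N/m' reduces to kg / s^2. Of the listed options, that is the dimensionality of surface tension.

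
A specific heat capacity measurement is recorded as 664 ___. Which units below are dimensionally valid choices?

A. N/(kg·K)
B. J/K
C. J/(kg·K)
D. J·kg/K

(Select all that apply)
C

specific heat capacity has SI base units: m^2 / (s^2 * K)

Checking each option against m^2 / (s^2 * K):
  A. N/(kg·K): ✗ does not match
  B. J/K: ✗ does not match
  C. J/(kg·K): ✓ matches
  D. J·kg/K: ✗ does not match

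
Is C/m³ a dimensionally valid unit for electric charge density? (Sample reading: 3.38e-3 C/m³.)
Yes

electric charge density has SI base units: A * s / m^3
C/m³ reduces to the same SI base units, so it is a valid unit for electric charge density.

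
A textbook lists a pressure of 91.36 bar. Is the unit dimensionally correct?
Yes

pressure has SI base units: kg / (m * s^2)
bar reduces to the same SI base units, so it is a valid unit for pressure.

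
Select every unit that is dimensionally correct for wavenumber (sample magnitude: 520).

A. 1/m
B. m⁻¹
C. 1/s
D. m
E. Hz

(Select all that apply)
A, B

wavenumber has SI base units: 1 / m

Checking each option against 1 / m:
  A. 1/m: ✓ matches
  B. m⁻¹: ✓ matches
  C. 1/s: ✗ does not match
  D. m: ✗ does not match
  E. Hz: ✗ does not match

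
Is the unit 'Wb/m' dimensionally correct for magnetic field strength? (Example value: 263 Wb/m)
No

magnetic field strength has SI base units: A / m
Wb/m does NOT reduce to A / m; a valid unit for magnetic field strength would be e.g. A/m.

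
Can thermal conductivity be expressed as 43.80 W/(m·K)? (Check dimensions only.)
Yes

thermal conductivity has SI base units: kg * m / (s^3 * K)
W/(m·K) reduces to the same SI base units, so it is a valid unit for thermal conductivity.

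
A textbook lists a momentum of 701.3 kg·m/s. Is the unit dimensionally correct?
Yes

momentum has SI base units: kg * m / s
kg·m/s reduces to the same SI base units, so it is a valid unit for momentum.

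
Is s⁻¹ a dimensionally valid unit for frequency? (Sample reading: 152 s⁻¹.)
Yes

frequency has SI base units: 1 / s
s⁻¹ reduces to the same SI base units, so it is a valid unit for frequency.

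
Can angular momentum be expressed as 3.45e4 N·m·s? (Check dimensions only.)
Yes

angular momentum has SI base units: kg * m^2 / s
N·m·s reduces to the same SI base units, so it is a valid unit for angular momentum.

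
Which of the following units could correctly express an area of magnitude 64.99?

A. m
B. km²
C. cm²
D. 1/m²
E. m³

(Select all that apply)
B, C

area has SI base units: m^2

Checking each option against m^2:
  A. m: ✗ does not match
  B. km²: ✓ matches
  C. cm²: ✓ matches
  D. 1/m²: ✗ does not match
  E. m³: ✗ does not match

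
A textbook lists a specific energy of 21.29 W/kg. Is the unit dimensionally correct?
No

specific energy has SI base units: m^2 / s^2
W/kg does NOT reduce to m^2 / s^2; a valid unit for specific energy would be e.g. J/kg.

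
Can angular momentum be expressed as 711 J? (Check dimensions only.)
No

angular momentum has SI base units: kg * m^2 / s
J does NOT reduce to kg * m^2 / s; a valid unit for angular momentum would be e.g. kg·m²/s.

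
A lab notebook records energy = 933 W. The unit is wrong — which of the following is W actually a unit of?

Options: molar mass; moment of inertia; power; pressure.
power

energy should have units dimensionally equivalent to kg * m^2 / s^2 (e.g. J).
The given unit 'W' reduces to kg * m^2 / s^3. Of the listed options, that is the dimensionality of power.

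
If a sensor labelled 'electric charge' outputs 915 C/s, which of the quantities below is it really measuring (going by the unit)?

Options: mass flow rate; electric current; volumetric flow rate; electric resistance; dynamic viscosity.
electric current

electric charge should have units dimensionally equivalent to A * s (e.g. C).
The given unit 'C/s' reduces to A. Of the listed options, that is the dimensionality of electric current.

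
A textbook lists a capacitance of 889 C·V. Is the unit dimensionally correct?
No

capacitance has SI base units: A^2 * s^4 / (kg * m^2)
C·V does NOT reduce to A^2 * s^4 / (kg * m^2); a valid unit for capacitance would be e.g. F.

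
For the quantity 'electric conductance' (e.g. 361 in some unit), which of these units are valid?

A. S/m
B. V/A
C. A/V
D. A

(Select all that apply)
C

electric conductance has SI base units: A^2 * s^3 / (kg * m^2)

Checking each option against A^2 * s^3 / (kg * m^2):
  A. S/m: ✗ does not match
  B. V/A: ✗ does not match
  C. A/V: ✓ matches
  D. A: ✗ does not match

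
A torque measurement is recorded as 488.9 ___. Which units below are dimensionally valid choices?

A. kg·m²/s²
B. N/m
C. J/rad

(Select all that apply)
A, C

torque has SI base units: kg * m^2 / s^2

Checking each option against kg * m^2 / s^2:
  A. kg·m²/s²: ✓ matches
  B. N/m: ✗ does not match
  C. J/rad: ✓ matches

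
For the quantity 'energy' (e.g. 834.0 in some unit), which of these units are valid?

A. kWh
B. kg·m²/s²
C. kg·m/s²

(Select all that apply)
A, B

energy has SI base units: kg * m^2 / s^2

Checking each option against kg * m^2 / s^2:
  A. kWh: ✓ matches
  B. kg·m²/s²: ✓ matches
  C. kg·m/s²: ✗ does not match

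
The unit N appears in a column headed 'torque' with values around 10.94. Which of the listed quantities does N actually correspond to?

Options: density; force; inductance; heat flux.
force

torque should have units dimensionally equivalent to kg * m^2 / s^2 (e.g. N·m).
The given unit 'N' reduces to kg * m / s^2. Of the listed options, that is the dimensionality of force.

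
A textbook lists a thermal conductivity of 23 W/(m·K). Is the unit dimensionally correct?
Yes

thermal conductivity has SI base units: kg * m / (s^3 * K)
W/(m·K) reduces to the same SI base units, so it is a valid unit for thermal conductivity.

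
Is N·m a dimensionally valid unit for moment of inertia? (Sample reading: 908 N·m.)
No

moment of inertia has SI base units: kg * m^2
N·m does NOT reduce to kg * m^2; a valid unit for moment of inertia would be e.g. kg·m².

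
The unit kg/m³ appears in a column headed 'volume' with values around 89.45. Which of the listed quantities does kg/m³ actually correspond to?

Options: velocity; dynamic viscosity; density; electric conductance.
density

volume should have units dimensionally equivalent to m^3 (e.g. m³).
The given unit 'kg/m³' reduces to kg / m^3. Of the listed options, that is the dimensionality of density.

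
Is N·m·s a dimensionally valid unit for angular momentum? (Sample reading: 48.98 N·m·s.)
Yes

angular momentum has SI base units: kg * m^2 / s
N·m·s reduces to the same SI base units, so it is a valid unit for angular momentum.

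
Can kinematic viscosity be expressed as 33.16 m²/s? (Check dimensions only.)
Yes

kinematic viscosity has SI base units: m^2 / s
m²/s reduces to the same SI base units, so it is a valid unit for kinematic viscosity.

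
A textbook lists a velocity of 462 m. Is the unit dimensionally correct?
No

velocity has SI base units: m / s
m does NOT reduce to m / s; a valid unit for velocity would be e.g. m/s.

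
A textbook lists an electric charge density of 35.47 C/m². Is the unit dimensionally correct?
No

electric charge density has SI base units: A * s / m^3
C/m² does NOT reduce to A * s / m^3; a valid unit for electric charge density would be e.g. C/m³.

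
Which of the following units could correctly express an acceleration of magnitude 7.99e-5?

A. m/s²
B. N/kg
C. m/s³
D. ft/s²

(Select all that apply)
A, B, D

acceleration has SI base units: m / s^2

Checking each option against m / s^2:
  A. m/s²: ✓ matches
  B. N/kg: ✓ matches
  C. m/s³: ✗ does not match
  D. ft/s²: ✓ matches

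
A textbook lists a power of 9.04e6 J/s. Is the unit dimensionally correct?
Yes

power has SI base units: kg * m^2 / s^3
J/s reduces to the same SI base units, so it is a valid unit for power.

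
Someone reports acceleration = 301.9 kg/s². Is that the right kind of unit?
No

acceleration has SI base units: m / s^2
kg/s² does NOT reduce to m / s^2; a valid unit for acceleration would be e.g. m/s².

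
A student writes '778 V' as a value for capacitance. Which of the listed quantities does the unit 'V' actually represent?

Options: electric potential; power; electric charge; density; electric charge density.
electric potential

capacitance should have units dimensionally equivalent to A^2 * s^4 / (kg * m^2) (e.g. F).
The given unit 'V' reduces to kg * m^2 / (A * s^3). Of the listed options, that is the dimensionality of electric potential.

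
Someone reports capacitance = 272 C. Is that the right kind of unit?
No

capacitance has SI base units: A^2 * s^4 / (kg * m^2)
C does NOT reduce to A^2 * s^4 / (kg * m^2); a valid unit for capacitance would be e.g. F.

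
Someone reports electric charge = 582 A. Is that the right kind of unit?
No

electric charge has SI base units: A * s
A does NOT reduce to A * s; a valid unit for electric charge would be e.g. C.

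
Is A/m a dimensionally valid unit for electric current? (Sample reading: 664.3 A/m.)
No

electric current has SI base units: A
A/m does NOT reduce to A; a valid unit for electric current would be e.g. A.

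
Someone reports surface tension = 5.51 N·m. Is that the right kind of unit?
No

surface tension has SI base units: kg / s^2
N·m does NOT reduce to kg / s^2; a valid unit for surface tension would be e.g. N/m.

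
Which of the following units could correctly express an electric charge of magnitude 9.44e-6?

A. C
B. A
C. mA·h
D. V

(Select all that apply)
A, C

electric charge has SI base units: A * s

Checking each option against A * s:
  A. C: ✓ matches
  B. A: ✗ does not match
  C. mA·h: ✓ matches
  D. V: ✗ does not match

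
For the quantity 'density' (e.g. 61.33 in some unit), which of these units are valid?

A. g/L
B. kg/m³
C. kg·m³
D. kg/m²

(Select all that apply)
A, B

density has SI base units: kg / m^3

Checking each option against kg / m^3:
  A. g/L: ✓ matches
  B. kg/m³: ✓ matches
  C. kg·m³: ✗ does not match
  D. kg/m²: ✗ does not match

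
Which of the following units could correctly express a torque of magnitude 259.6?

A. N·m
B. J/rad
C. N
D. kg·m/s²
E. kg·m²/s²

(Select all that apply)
A, B, E

torque has SI base units: kg * m^2 / s^2

Checking each option against kg * m^2 / s^2:
  A. N·m: ✓ matches
  B. J/rad: ✓ matches
  C. N: ✗ does not match
  D. kg·m/s²: ✗ does not match
  E. kg·m²/s²: ✓ matches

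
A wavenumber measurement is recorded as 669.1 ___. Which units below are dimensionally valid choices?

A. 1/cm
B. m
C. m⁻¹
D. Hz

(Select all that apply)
A, C

wavenumber has SI base units: 1 / m

Checking each option against 1 / m:
  A. 1/cm: ✓ matches
  B. m: ✗ does not match
  C. m⁻¹: ✓ matches
  D. Hz: ✗ does not match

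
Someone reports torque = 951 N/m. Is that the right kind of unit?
No

torque has SI base units: kg * m^2 / s^2
N/m does NOT reduce to kg * m^2 / s^2; a valid unit for torque would be e.g. N·m.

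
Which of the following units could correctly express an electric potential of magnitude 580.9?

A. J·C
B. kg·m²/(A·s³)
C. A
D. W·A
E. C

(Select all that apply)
B

electric potential has SI base units: kg * m^2 / (A * s^3)

Checking each option against kg * m^2 / (A * s^3):
  A. J·C: ✗ does not match
  B. kg·m²/(A·s³): ✓ matches
  C. A: ✗ does not match
  D. W·A: ✗ does not match
  E. C: ✗ does not match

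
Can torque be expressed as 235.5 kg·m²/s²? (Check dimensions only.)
Yes

torque has SI base units: kg * m^2 / s^2
kg·m²/s² reduces to the same SI base units, so it is a valid unit for torque.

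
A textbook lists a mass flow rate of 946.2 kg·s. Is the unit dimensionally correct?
No

mass flow rate has SI base units: kg / s
kg·s does NOT reduce to kg / s; a valid unit for mass flow rate would be e.g. kg/s.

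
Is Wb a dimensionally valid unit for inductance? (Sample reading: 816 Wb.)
No

inductance has SI base units: kg * m^2 / (A^2 * s^2)
Wb does NOT reduce to kg * m^2 / (A^2 * s^2); a valid unit for inductance would be e.g. H.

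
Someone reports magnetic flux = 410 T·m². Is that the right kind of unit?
Yes

magnetic flux has SI base units: kg * m^2 / (A * s^2)
T·m² reduces to the same SI base units, so it is a valid unit for magnetic flux.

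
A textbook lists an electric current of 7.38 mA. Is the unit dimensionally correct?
Yes

electric current has SI base units: A
mA reduces to the same SI base units, so it is a valid unit for electric current.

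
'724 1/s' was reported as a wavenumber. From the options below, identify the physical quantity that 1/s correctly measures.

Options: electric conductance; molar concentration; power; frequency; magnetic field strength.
frequency

wavenumber should have units dimensionally equivalent to 1 / m (e.g. 1/m).
The given unit '1/s' reduces to 1 / s. Of the listed options, that is the dimensionality of frequency.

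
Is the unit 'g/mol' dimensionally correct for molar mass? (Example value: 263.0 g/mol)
Yes

molar mass has SI base units: kg / mol
g/mol reduces to the same SI base units, so it is a valid unit for molar mass.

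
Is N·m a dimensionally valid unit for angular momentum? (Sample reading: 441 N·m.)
No

angular momentum has SI base units: kg * m^2 / s
N·m does NOT reduce to kg * m^2 / s; a valid unit for angular momentum would be e.g. kg·m²/s.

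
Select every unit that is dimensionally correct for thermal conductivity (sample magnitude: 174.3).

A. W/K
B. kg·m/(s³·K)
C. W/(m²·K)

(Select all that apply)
B

thermal conductivity has SI base units: kg * m / (s^3 * K)

Checking each option against kg * m / (s^3 * K):
  A. W/K: ✗ does not match
  B. kg·m/(s³·K): ✓ matches
  C. W/(m²·K): ✗ does not match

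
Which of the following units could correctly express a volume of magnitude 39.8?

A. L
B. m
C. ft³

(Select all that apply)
A, C

volume has SI base units: m^3

Checking each option against m^3:
  A. L: ✓ matches
  B. m: ✗ does not match
  C. ft³: ✓ matches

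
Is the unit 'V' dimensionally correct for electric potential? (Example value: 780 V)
Yes

electric potential has SI base units: kg * m^2 / (A * s^3)
V reduces to the same SI base units, so it is a valid unit for electric potential.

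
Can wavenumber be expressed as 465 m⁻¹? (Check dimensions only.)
Yes

wavenumber has SI base units: 1 / m
m⁻¹ reduces to the same SI base units, so it is a valid unit for wavenumber.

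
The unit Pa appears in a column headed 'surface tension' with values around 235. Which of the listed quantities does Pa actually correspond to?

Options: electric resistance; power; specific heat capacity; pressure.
pressure

surface tension should have units dimensionally equivalent to kg / s^2 (e.g. N/m).
The given unit 'Pa' reduces to kg / (m * s^2). Of the listed options, that is the dimensionality of pressure.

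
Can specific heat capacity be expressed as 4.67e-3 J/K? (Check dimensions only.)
No

specific heat capacity has SI base units: m^2 / (s^2 * K)
J/K does NOT reduce to m^2 / (s^2 * K); a valid unit for specific heat capacity would be e.g. J/(kg·K).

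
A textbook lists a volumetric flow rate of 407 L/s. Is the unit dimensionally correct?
Yes

volumetric flow rate has SI base units: m^3 / s
L/s reduces to the same SI base units, so it is a valid unit for volumetric flow rate.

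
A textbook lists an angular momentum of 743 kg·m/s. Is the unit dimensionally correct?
No

angular momentum has SI base units: kg * m^2 / s
kg·m/s does NOT reduce to kg * m^2 / s; a valid unit for angular momentum would be e.g. kg·m²/s.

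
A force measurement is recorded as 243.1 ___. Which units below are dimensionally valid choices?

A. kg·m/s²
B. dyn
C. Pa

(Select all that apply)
A, B

force has SI base units: kg * m / s^2

Checking each option against kg * m / s^2:
  A. kg·m/s²: ✓ matches
  B. dyn: ✓ matches
  C. Pa: ✗ does not match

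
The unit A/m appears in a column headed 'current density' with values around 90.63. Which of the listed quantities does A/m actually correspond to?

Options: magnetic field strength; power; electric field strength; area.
magnetic field strength

current density should have units dimensionally equivalent to A / m^2 (e.g. A/m²).
The given unit 'A/m' reduces to A / m. Of the listed options, that is the dimensionality of magnetic field strength.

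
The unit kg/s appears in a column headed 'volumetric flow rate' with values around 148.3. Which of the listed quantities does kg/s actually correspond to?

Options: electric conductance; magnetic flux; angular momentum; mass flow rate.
mass flow rate

volumetric flow rate should have units dimensionally equivalent to m^3 / s (e.g. m³/s).
The given unit 'kg/s' reduces to kg / s. Of the listed options, that is the dimensionality of mass flow rate.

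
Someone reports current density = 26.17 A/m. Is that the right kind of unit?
No

current density has SI base units: A / m^2
A/m does NOT reduce to A / m^2; a valid unit for current density would be e.g. A/m².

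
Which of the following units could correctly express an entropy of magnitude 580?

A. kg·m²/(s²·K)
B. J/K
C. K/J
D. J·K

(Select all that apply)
A, B

entropy has SI base units: kg * m^2 / (s^2 * K)

Checking each option against kg * m^2 / (s^2 * K):
  A. kg·m²/(s²·K): ✓ matches
  B. J/K: ✓ matches
  C. K/J: ✗ does not match
  D. J·K: ✗ does not match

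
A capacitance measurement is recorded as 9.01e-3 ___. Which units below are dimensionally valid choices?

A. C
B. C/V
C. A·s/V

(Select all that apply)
B, C

capacitance has SI base units: A^2 * s^4 / (kg * m^2)

Checking each option against A^2 * s^4 / (kg * m^2):
  A. C: ✗ does not match
  B. C/V: ✓ matches
  C. A·s/V: ✓ matches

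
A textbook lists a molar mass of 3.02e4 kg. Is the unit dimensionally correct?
No

molar mass has SI base units: kg / mol
kg does NOT reduce to kg / mol; a valid unit for molar mass would be e.g. kg/mol.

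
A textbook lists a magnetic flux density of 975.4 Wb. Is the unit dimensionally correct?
No

magnetic flux density has SI base units: kg / (A * s^2)
Wb does NOT reduce to kg / (A * s^2); a valid unit for magnetic flux density would be e.g. T.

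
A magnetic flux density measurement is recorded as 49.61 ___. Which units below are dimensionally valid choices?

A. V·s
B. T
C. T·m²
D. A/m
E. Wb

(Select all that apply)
B

magnetic flux density has SI base units: kg / (A * s^2)

Checking each option against kg / (A * s^2):
  A. V·s: ✗ does not match
  B. T: ✓ matches
  C. T·m²: ✗ does not match
  D. A/m: ✗ does not match
  E. Wb: ✗ does not match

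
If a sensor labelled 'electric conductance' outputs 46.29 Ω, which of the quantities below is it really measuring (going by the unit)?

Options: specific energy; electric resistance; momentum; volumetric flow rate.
electric resistance

electric conductance should have units dimensionally equivalent to A^2 * s^3 / (kg * m^2) (e.g. S).
The given unit 'Ω' reduces to kg * m^2 / (A^2 * s^3). Of the listed options, that is the dimensionality of electric resistance.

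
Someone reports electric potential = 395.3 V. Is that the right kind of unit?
Yes

electric potential has SI base units: kg * m^2 / (A * s^3)
V reduces to the same SI base units, so it is a valid unit for electric potential.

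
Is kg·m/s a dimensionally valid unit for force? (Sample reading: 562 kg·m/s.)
No

force has SI base units: kg * m / s^2
kg·m/s does NOT reduce to kg * m / s^2; a valid unit for force would be e.g. N.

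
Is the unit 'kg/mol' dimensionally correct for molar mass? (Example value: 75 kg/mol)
Yes

molar mass has SI base units: kg / mol
kg/mol reduces to the same SI base units, so it is a valid unit for molar mass.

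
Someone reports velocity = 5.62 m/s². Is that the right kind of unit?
No

velocity has SI base units: m / s
m/s² does NOT reduce to m / s; a valid unit for velocity would be e.g. m/s.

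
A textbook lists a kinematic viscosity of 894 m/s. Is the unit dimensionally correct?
No

kinematic viscosity has SI base units: m^2 / s
m/s does NOT reduce to m^2 / s; a valid unit for kinematic viscosity would be e.g. m²/s.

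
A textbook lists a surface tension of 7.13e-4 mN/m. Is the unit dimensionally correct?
Yes

surface tension has SI base units: kg / s^2
mN/m reduces to the same SI base units, so it is a valid unit for surface tension.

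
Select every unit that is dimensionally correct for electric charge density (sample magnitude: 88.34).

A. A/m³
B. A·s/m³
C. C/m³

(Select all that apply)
B, C

electric charge density has SI base units: A * s / m^3

Checking each option against A * s / m^3:
  A. A/m³: ✗ does not match
  B. A·s/m³: ✓ matches
  C. C/m³: ✓ matches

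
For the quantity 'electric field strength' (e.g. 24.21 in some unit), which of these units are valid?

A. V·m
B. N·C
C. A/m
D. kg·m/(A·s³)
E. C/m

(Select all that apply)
D

electric field strength has SI base units: kg * m / (A * s^3)

Checking each option against kg * m / (A * s^3):
  A. V·m: ✗ does not match
  B. N·C: ✗ does not match
  C. A/m: ✗ does not match
  D. kg·m/(A·s³): ✓ matches
  E. C/m: ✗ does not match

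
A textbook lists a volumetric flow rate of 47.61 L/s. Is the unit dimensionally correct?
Yes

volumetric flow rate has SI base units: m^3 / s
L/s reduces to the same SI base units, so it is a valid unit for volumetric flow rate.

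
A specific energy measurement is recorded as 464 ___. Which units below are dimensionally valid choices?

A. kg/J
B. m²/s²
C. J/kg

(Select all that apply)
B, C

specific energy has SI base units: m^2 / s^2

Checking each option against m^2 / s^2:
  A. kg/J: ✗ does not match
  B. m²/s²: ✓ matches
  C. J/kg: ✓ matches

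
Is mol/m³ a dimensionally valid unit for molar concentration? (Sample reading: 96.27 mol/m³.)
Yes

molar concentration has SI base units: mol / m^3
mol/m³ reduces to the same SI base units, so it is a valid unit for molar concentration.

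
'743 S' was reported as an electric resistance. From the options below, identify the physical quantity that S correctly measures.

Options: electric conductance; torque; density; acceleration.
electric conductance

electric resistance should have units dimensionally equivalent to kg * m^2 / (A^2 * s^3) (e.g. Ω).
The given unit 'S' reduces to A^2 * s^3 / (kg * m^2). Of the listed options, that is the dimensionality of electric conductance.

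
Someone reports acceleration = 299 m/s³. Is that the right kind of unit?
No

acceleration has SI base units: m / s^2
m/s³ does NOT reduce to m / s^2; a valid unit for acceleration would be e.g. m/s².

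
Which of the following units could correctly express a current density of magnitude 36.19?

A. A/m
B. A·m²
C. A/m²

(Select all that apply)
C

current density has SI base units: A / m^2

Checking each option against A / m^2:
  A. A/m: ✗ does not match
  B. A·m²: ✗ does not match
  C. A/m²: ✓ matches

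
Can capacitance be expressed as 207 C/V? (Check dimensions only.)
Yes

capacitance has SI base units: A^2 * s^4 / (kg * m^2)
C/V reduces to the same SI base units, so it is a valid unit for capacitance.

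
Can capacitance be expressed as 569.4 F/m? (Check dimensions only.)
No

capacitance has SI base units: A^2 * s^4 / (kg * m^2)
F/m does NOT reduce to A^2 * s^4 / (kg * m^2); a valid unit for capacitance would be e.g. F.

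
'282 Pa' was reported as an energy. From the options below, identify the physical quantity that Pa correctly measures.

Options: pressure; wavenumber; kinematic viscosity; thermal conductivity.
pressure

energy should have units dimensionally equivalent to kg * m^2 / s^2 (e.g. J).
The given unit 'Pa' reduces to kg / (m * s^2). Of the listed options, that is the dimensionality of pressure.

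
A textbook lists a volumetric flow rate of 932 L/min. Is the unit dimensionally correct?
Yes

volumetric flow rate has SI base units: m^3 / s
L/min reduces to the same SI base units, so it is a valid unit for volumetric flow rate.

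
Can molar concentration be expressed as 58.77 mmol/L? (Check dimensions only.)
Yes

molar concentration has SI base units: mol / m^3
mmol/L reduces to the same SI base units, so it is a valid unit for molar concentration.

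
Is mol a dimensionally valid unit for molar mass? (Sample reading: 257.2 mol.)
No

molar mass has SI base units: kg / mol
mol does NOT reduce to kg / mol; a valid unit for molar mass would be e.g. kg/mol.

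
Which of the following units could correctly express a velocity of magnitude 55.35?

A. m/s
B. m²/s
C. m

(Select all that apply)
A

velocity has SI base units: m / s

Checking each option against m / s:
  A. m/s: ✓ matches
  B. m²/s: ✗ does not match
  C. m: ✗ does not match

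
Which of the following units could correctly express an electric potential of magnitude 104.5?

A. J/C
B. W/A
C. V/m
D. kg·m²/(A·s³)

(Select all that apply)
A, B, D

electric potential has SI base units: kg * m^2 / (A * s^3)

Checking each option against kg * m^2 / (A * s^3):
  A. J/C: ✓ matches
  B. W/A: ✓ matches
  C. V/m: ✗ does not match
  D. kg·m²/(A·s³): ✓ matches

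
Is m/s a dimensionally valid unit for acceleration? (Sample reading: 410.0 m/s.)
No

acceleration has SI base units: m / s^2
m/s does NOT reduce to m / s^2; a valid unit for acceleration would be e.g. m/s².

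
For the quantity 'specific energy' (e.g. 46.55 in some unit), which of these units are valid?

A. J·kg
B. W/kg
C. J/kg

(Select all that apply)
C

specific energy has SI base units: m^2 / s^2

Checking each option against m^2 / s^2:
  A. J·kg: ✗ does not match
  B. W/kg: ✗ does not match
  C. J/kg: ✓ matches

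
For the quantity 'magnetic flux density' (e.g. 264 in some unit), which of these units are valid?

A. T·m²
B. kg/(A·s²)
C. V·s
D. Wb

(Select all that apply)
B

magnetic flux density has SI base units: kg / (A * s^2)

Checking each option against kg / (A * s^2):
  A. T·m²: ✗ does not match
  B. kg/(A·s²): ✓ matches
  C. V·s: ✗ does not match
  D. Wb: ✗ does not match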